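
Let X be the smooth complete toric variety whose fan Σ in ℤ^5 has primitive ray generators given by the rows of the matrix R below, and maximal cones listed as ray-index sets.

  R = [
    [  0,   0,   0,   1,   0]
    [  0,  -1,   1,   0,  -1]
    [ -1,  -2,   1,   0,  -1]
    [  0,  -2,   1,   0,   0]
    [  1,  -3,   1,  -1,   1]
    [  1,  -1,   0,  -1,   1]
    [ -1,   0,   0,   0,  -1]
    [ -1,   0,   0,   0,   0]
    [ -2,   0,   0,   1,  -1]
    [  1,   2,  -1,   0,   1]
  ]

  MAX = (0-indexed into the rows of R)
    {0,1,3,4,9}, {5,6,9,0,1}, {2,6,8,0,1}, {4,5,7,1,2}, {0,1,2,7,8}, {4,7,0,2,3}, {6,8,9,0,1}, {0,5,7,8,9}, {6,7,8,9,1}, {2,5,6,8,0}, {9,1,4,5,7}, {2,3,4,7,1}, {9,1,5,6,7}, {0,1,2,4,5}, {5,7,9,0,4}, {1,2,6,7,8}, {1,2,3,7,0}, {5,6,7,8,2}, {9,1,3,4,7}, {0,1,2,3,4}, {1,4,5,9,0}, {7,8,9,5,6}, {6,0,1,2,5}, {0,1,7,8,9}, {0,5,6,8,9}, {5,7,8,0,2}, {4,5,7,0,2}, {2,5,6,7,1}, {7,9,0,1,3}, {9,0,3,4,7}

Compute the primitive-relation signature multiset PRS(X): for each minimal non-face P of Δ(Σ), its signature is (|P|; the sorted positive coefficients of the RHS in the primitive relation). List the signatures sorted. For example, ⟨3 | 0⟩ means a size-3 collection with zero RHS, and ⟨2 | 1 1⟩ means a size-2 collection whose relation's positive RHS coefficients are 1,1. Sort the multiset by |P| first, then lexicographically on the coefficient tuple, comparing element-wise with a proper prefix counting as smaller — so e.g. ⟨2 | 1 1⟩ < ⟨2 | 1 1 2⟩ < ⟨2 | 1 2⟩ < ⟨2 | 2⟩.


Σ has 10 primitive collections:

  • {2,9}:  v_{2} + v_{9} = 0  ⇒ sig = ⟨2 | 0⟩
  • {3,5}:  v_{3} + v_{5} = v_{4}  ⇒ sig = ⟨2 | 1⟩
  • {3,6}:  v_{3} + v_{6} = v_{2}  ⇒ sig = ⟨2 | 1⟩
  • {4,6}:  v_{4} + v_{6} = v_{2} + v_{5}  ⇒ sig = ⟨2 | 1 1⟩
  • {3,8}:  v_{3} + v_{8} = v_{0} + v_{2} + v_{7}  ⇒ sig = ⟨2 | 1 1 1⟩
  • {4,8}:  v_{4} + v_{8} = v_{0} + v_{2} + v_{5} + v_{7}  ⇒ sig = ⟨2 | 1 1 1 1⟩
  • {0,6,7}:  v_{0} + v_{6} + v_{7} = v_{8}  ⇒ sig = ⟨3 | 1⟩
  • {1,5,8}:  v_{1} + v_{5} + v_{8} = v_{2}  ⇒ sig = ⟨3 | 1⟩
  • {0,1,5,7}:  v_{0} + v_{1} + v_{5} + v_{7} = v_{3}  ⇒ sig = ⟨4 | 1⟩
  • {0,1,4,7}:  v_{0} + v_{1} + v_{4} + v_{7} = 2·v_{3}  ⇒ sig = ⟨4 | 2⟩

Hence PRS(X_Σ) =
[⟨2 | 0⟩, ⟨2 | 1⟩, ⟨2 | 1⟩, ⟨2 | 1 1⟩, ⟨2 | 1 1 1⟩, ⟨2 | 1 1 1 1⟩, ⟨3 | 1⟩, ⟨3 | 1⟩, ⟨4 | 1⟩, ⟨4 | 2⟩]


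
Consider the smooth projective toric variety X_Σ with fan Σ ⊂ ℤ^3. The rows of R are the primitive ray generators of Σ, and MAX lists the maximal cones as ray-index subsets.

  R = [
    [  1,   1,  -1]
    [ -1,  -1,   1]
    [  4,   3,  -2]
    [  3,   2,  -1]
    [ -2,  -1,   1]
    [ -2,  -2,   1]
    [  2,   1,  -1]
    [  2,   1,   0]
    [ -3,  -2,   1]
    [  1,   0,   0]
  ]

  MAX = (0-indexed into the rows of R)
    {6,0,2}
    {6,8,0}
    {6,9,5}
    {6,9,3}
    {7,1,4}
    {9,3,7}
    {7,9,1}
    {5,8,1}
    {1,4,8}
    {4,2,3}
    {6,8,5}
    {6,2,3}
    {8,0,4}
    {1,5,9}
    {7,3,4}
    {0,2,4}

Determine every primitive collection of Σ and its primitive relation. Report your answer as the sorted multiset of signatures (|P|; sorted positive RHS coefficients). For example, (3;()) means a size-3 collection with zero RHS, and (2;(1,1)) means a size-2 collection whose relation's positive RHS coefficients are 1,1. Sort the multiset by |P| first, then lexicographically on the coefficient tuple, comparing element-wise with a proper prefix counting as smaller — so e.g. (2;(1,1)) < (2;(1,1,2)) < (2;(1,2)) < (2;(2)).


21 collections generate NE(X_Σ); each relation:

  {0,1}:  v_{0} + v_{1} = 0  so sig = (2;())
  {3,8}:  v_{3} + v_{8} = 0  so sig = (2;())
  {4,6}:  v_{4} + v_{6} = 0  so sig = (2;())
  {0,3}:  v_{0} + v_{3} = v_{2}  so sig = (2;(1))
  {0,7}:  v_{0} + v_{7} = v_{3}  so sig = (2;(1))
  {0,9}:  v_{0} + v_{9} = v_{6}  so sig = (2;(1))
  {1,2}:  v_{1} + v_{2} = v_{3}  so sig = (2;(1))
  {1,3}:  v_{1} + v_{3} = v_{7}  so sig = (2;(1))
  {1,6}:  v_{1} + v_{6} = v_{9}  so sig = (2;(1))
  {2,5}:  v_{2} + v_{5} = v_{6}  so sig = (2;(1))
  {2,8}:  v_{2} + v_{8} = v_{0}  so sig = (2;(1))
  {3,5}:  v_{3} + v_{5} = v_{9}  so sig = (2;(1))
  {4,9}:  v_{4} + v_{9} = v_{1}  so sig = (2;(1))
  {7,8}:  v_{7} + v_{8} = v_{1}  so sig = (2;(1))
  {8,9}:  v_{8} + v_{9} = v_{5}  so sig = (2;(1))
  {0,5}:  v_{0} + v_{5} = v_{6} + v_{8}  so sig = (2;(1,1))
  {2,9}:  v_{2} + v_{9} = v_{3} + v_{6}  so sig = (2;(1,1))
  {4,5}:  v_{4} + v_{5} = v_{1} + v_{8}  so sig = (2;(1,1))
  {5,7}:  v_{5} + v_{7} = v_{1} + v_{9}  so sig = (2;(1,1))
  {6,7}:  v_{6} + v_{7} = v_{3} + v_{9}  so sig = (2;(1,1))
  {2,7}:  v_{2} + v_{7} = 2·v_{3}  so sig = (2;(2))

so the primitive-relation signature multiset is
    |P|=2: 21 collections, coeffs (), (), (), (1), (1), (1), (1), (1), (1), (1), (1), (1), (1), (1), (1), (1,1), (1,1), (1,1), (1,1), (1,1), (2)


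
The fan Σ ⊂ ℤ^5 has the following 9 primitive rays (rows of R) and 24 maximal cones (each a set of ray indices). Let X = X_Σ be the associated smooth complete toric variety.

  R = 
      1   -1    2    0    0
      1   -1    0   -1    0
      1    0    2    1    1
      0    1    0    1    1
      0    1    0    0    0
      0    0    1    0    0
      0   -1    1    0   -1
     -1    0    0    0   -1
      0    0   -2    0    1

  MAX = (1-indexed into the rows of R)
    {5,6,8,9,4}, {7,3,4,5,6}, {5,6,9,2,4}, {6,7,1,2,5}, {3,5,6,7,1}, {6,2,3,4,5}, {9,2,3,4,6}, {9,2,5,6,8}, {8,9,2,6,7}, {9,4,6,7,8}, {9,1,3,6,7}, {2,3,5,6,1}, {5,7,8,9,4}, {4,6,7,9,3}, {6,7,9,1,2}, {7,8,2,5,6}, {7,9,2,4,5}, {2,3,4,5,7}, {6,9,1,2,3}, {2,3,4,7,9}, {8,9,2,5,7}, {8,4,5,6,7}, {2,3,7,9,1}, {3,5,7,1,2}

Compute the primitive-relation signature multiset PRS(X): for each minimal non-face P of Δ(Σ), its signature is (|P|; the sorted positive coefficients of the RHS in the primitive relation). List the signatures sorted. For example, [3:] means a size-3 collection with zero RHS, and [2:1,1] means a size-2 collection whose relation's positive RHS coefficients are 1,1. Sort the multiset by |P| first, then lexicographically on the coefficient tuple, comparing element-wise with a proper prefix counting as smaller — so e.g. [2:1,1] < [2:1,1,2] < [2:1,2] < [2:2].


Primitive collections (9):

  P={1,4}:  v_{1} + v_{4} = v_{3}  ⇒ sig = [2:1]
  P={1,8}:  v_{1} + v_{8} = v_{6} + v_{7}  ⇒ sig = [2:1,1]
  P={3,8}:  v_{3} + v_{8} = v_{4} + v_{6} + v_{7}  ⇒ sig = [2:1,1,1]
  P={2,4,8}:  v_{2} + v_{4} + v_{8} = 0  ⇒ sig = [3:]
  P={1,5,9}:  v_{1} + v_{5} + v_{9} = v_{2} + v_{4}  ⇒ sig = [3:1,1]
  P={3,5,9}:  v_{3} + v_{5} + v_{9} = v_{2} + 2·v_{4}  ⇒ sig = [3:1,2]
  P={5,6,7,9}:  v_{5} + v_{6} + v_{7} + v_{9} = 0  ⇒ sig = [4:]
  P={2,4,6,7}:  v_{2} + v_{4} + v_{6} + v_{7} = v_{1}  ⇒ sig = [4:1]
  P={2,3,6,7}:  v_{2} + v_{3} + v_{6} + v_{7} = 2·v_{1}  ⇒ sig = [4:2]

Sorted signature multiset PRS(X):
    |P|=2: 3 collections, coeffs (1), (1,1), (1,1,1)
    |P|=3: 3 collections, coeffs (), (1,1), (1,2)
    |P|=4: 3 collections, coeffs (), (1), (2)


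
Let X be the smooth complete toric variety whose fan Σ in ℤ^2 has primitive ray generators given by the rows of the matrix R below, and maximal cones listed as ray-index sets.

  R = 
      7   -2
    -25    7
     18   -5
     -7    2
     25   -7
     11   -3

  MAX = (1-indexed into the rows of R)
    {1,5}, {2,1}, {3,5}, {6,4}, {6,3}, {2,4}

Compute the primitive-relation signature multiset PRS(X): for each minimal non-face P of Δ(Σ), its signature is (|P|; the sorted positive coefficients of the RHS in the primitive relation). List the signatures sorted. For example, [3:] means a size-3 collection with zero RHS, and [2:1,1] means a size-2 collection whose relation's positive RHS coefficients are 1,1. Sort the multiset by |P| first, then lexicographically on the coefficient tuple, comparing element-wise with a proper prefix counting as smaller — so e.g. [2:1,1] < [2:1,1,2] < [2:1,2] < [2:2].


9 collections generate NE(X_Σ); each relation:

  P={1,4}:  v_{1} + v_{4} = 0  →  sig = [2:]
  P={2,5}:  v_{2} + v_{5} = 0  →  sig = [2:]
  P={1,3}:  v_{1} + v_{3} = v_{5}  →  sig = [2:1]
  P={1,6}:  v_{1} + v_{6} = v_{3}  →  sig = [2:1]
  P={2,3}:  v_{2} + v_{3} = v_{4}  →  sig = [2:1]
  P={3,4}:  v_{3} + v_{4} = v_{6}  →  sig = [2:1]
  P={4,5}:  v_{4} + v_{5} = v_{3}  →  sig = [2:1]
  P={2,6}:  v_{2} + v_{6} = 2·v_{4}  →  sig = [2:2]
  P={5,6}:  v_{5} + v_{6} = 2·v_{3}  →  sig = [2:2]

so the primitive-relation signature multiset is
[[2:], [2:], [2:1], [2:1], [2:1], [2:1], [2:1], [2:2], [2:2]]


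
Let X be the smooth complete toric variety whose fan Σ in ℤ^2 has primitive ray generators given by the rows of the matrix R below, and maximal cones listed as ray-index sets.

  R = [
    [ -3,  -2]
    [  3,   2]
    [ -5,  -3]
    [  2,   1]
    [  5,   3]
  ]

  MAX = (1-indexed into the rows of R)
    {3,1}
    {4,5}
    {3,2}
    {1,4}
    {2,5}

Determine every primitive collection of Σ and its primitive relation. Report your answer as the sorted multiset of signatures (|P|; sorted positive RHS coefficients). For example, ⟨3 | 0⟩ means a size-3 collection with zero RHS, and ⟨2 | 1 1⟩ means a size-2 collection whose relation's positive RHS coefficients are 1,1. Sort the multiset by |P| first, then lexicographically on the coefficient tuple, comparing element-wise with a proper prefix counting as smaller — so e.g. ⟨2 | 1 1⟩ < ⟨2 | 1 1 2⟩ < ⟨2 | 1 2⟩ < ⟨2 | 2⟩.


Primitive collections (5):

  P={1,2}:  v_{1} + v_{2} = 0 ; sig = ⟨2 | 0⟩
  P={3,5}:  v_{3} + v_{5} = 0 ; sig = ⟨2 | 0⟩
  P={1,5}:  v_{1} + v_{5} = v_{4} ; sig = ⟨2 | 1⟩
  P={2,4}:  v_{2} + v_{4} = v_{5} ; sig = ⟨2 | 1⟩
  P={3,4}:  v_{3} + v_{4} = v_{1} ; sig = ⟨2 | 1⟩

so the primitive-relation signature multiset is
    |P|=2: 5 collections, coeffs (), (), (1), (1), (1)


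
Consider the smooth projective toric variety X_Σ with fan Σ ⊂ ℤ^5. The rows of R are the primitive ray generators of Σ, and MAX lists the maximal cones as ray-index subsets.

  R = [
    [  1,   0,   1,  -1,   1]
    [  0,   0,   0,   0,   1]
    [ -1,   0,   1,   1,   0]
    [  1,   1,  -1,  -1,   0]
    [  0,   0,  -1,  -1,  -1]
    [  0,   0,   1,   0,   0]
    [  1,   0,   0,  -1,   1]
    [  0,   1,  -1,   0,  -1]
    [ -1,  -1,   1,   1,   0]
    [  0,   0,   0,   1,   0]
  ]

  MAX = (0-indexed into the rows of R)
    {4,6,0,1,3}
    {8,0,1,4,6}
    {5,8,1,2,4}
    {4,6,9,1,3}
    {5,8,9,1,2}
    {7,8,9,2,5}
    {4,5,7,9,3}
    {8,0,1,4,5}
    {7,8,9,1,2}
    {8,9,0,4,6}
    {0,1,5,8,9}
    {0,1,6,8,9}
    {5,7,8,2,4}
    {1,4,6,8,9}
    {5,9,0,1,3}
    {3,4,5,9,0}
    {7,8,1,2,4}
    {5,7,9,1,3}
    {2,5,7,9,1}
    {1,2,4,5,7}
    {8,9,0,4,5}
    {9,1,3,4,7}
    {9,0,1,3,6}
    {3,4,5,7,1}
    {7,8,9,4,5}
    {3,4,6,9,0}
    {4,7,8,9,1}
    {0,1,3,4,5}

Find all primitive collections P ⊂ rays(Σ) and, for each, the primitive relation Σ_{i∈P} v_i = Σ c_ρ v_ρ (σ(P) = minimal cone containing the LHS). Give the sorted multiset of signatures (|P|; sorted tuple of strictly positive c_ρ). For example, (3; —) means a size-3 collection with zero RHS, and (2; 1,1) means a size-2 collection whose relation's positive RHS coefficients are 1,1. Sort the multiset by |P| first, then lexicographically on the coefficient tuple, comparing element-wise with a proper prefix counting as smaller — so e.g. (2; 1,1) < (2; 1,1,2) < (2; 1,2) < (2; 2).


|primitive collections| = 11. Relations:

  P={3,8}:  v_{3} + v_{8} = 0  →  sig = (2; —)
  P={5,6}:  v_{5} + v_{6} = v_{0}  →  sig = (2; 1)
  P={6,7}:  v_{6} + v_{7} = v_{3}  →  sig = (2; 1)
  P={0,7}:  v_{0} + v_{7} = v_{3} + v_{5}  →  sig = (2; 1,1)
  P={2,6}:  v_{2} + v_{6} = v_{1} + v_{5}  →  sig = (2; 1,1)
  P={2,3}:  v_{2} + v_{3} = v_{1} + v_{5} + v_{7}  →  sig = (2; 1,1,1)
  P={0,2}:  v_{0} + v_{2} = v_{1} + 2·v_{5}  →  sig = (2; 1,2)
  P={2,4,9}:  v_{2} + v_{4} + v_{9} = v_{7} + v_{8}  →  sig = (3; 1,1)
  P={1,4,5,9}:  v_{1} + v_{4} + v_{5} + v_{9} = 0  →  sig = (4; —)
  P={0,1,4,9}:  v_{0} + v_{1} + v_{4} + v_{9} = v_{6}  →  sig = (4; 1)
  P={1,5,7,8}:  v_{1} + v_{5} + v_{7} + v_{8} = v_{2}  →  sig = (4; 1)

Hence PRS(X_Σ) =
    |P|=2: 7 collections, coeffs (), (1), (1), (1,1), (1,1), (1,1,1), (1,2)
    |P|=3: 1 collection, coeffs (1,1)
    |P|=4: 3 collections, coeffs (), (1), (1)


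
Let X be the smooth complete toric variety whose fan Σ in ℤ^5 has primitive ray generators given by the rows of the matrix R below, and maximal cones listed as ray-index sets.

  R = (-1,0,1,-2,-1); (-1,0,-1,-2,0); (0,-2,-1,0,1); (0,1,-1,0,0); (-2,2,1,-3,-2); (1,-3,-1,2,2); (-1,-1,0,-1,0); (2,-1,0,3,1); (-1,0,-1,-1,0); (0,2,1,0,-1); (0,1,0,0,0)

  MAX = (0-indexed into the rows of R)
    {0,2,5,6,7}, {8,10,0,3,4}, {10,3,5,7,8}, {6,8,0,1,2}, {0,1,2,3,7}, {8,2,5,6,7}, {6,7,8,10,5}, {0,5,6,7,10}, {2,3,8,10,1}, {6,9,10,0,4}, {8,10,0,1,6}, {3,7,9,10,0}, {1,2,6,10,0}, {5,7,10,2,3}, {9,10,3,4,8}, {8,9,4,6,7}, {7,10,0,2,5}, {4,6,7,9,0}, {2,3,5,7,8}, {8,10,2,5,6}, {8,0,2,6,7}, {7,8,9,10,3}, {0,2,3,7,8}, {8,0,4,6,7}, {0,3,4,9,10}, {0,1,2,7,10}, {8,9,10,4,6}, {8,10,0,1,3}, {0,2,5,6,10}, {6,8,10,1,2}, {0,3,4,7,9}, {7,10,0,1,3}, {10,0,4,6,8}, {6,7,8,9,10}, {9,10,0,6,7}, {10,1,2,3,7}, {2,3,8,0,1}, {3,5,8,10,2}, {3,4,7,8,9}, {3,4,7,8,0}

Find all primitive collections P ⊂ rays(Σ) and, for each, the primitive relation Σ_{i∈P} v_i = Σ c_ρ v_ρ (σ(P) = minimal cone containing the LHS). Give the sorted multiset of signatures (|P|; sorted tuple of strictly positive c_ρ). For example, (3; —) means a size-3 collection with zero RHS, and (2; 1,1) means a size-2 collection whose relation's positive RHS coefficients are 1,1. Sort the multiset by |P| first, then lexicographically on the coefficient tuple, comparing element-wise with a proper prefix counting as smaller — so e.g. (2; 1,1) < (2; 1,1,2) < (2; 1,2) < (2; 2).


The 19 primitive collections of Σ (r=11, n=5):

  {2,9}:  v_{2} + v_{9} = 0  so sig = (2; —)
  {3,6}:  v_{3} + v_{6} = v_{8}  so sig = (2; 1)
  {4,5}:  v_{4} + v_{5} = v_{6}  so sig = (2; 1)
  {2,4}:  v_{2} + v_{4} = v_{0} + v_{8}  so sig = (2; 1,1)
  {1,9}:  v_{1} + v_{9} = v_{0} + v_{3} + v_{10}  so sig = (2; 1,1,1)
  {5,9}:  v_{5} + v_{9} = v_{6} + v_{7} + v_{10}  so sig = (2; 1,1,1)
  {1,4}:  v_{1} + v_{4} = 2·v_{0} + v_{3} + v_{8} + v_{10}  so sig = (2; 1,1,1,2)
  {1,5}:  v_{1} + v_{5} = 2·v_{2} + v_{10}  so sig = (2; 1,2)
  {0,3,5}:  v_{0} + v_{3} + v_{5} = v_{2}  so sig = (3; 1)
  {0,8,9}:  v_{0} + v_{8} + v_{9} = v_{4}  so sig = (3; 1)
  {1,6,7}:  v_{1} + v_{6} + v_{7} = v_{2}  so sig = (3; 1)
  {4,7,10}:  v_{4} + v_{7} + v_{10} = v_{9}  so sig = (3; 1)
  {0,5,8}:  v_{0} + v_{5} + v_{8} = v_{2} + v_{6}  so sig = (3; 1,1)
  {1,7,8}:  v_{1} + v_{7} + v_{8} = v_{2} + v_{3}  so sig = (3; 1,1)
  {0,7,8,10}:  v_{0} + v_{7} + v_{8} + v_{10} = 0  so sig = (4; —)
  {0,2,3,10}:  v_{0} + v_{2} + v_{3} + v_{10} = v_{1}  so sig = (4; 1)
  {2,6,7,10}:  v_{2} + v_{6} + v_{7} + v_{10} = v_{5}  so sig = (4; 1)
  {0,2,8,10}:  v_{0} + v_{2} + v_{8} + v_{10} = v_{1} + v_{6}  so sig = (4; 1,1)
  {2,7,8,10}:  v_{2} + v_{7} + v_{8} + v_{10} = v_{3} + v_{5}  so sig = (4; 1,1)

so the primitive-relation signature multiset is
    (2; —)
    (2; 1)
    (2; 1)
    (2; 1,1)
    (2; 1,1,1)
    (2; 1,1,1)
    (2; 1,1,1,2)
    (2; 1,2)
    (3; 1)
    (3; 1)
    (3; 1)
    (3; 1)
    (3; 1,1)
    (3; 1,1)
    (4; —)
    (4; 1)
    (4; 1)
    (4; 1,1)
    (4; 1,1)


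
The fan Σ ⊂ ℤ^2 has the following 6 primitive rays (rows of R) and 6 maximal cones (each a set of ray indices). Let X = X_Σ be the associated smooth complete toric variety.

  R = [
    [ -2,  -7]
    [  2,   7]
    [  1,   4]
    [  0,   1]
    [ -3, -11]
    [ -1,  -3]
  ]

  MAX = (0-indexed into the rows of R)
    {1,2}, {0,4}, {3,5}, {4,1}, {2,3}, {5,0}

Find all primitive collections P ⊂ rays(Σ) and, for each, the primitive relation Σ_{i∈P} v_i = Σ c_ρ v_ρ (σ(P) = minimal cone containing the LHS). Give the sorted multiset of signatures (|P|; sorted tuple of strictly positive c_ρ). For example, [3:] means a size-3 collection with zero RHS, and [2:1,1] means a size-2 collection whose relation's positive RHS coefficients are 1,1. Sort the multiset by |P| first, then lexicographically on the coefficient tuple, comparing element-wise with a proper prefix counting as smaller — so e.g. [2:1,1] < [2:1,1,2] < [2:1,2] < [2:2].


Primitive collections (9):

  • {0,1}:  v_{0} + v_{1} = 0 — sig = [2:]
  • {0,2}:  v_{0} + v_{2} = v_{5} — sig = [2:1]
  • {1,5}:  v_{1} + v_{5} = v_{2} — sig = [2:1]
  • {2,4}:  v_{2} + v_{4} = v_{0} — sig = [2:1]
  • {2,5}:  v_{2} + v_{5} = v_{3} — sig = [2:1]
  • {3,4}:  v_{3} + v_{4} = v_{0} + v_{5} — sig = [2:1,1]
  • {0,3}:  v_{0} + v_{3} = 2·v_{5} — sig = [2:2]
  • {1,3}:  v_{1} + v_{3} = 2·v_{2} — sig = [2:2]
  • {4,5}:  v_{4} + v_{5} = 2·v_{0} — sig = [2:2]

so the primitive-relation signature multiset is
    [2:]
    [2:1]
    [2:1]
    [2:1]
    [2:1]
    [2:1,1]
    [2:2]
    [2:2]
    [2:2]


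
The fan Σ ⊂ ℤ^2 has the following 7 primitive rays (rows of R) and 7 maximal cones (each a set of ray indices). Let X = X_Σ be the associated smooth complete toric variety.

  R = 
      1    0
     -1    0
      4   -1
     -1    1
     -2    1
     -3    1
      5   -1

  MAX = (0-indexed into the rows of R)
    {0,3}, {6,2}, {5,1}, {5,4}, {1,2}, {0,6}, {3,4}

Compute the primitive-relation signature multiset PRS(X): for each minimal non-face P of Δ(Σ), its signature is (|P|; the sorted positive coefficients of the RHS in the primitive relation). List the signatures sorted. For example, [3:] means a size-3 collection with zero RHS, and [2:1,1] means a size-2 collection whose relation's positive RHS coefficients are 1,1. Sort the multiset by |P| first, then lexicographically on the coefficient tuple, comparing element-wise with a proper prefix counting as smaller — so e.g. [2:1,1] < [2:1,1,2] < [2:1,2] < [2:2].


Minimal non-faces — 14 found among 7 rays, 7 max cones:

  {0,1}:  v_{0} + v_{1} = 0 ; sig = [2:]
  {0,2}:  v_{0} + v_{2} = v_{6} ; sig = [2:1]
  {0,4}:  v_{0} + v_{4} = v_{3} ; sig = [2:1]
  {0,5}:  v_{0} + v_{5} = v_{4} ; sig = [2:1]
  {1,3}:  v_{1} + v_{3} = v_{4} ; sig = [2:1]
  {1,4}:  v_{1} + v_{4} = v_{5} ; sig = [2:1]
  {1,6}:  v_{1} + v_{6} = v_{2} ; sig = [2:1]
  {2,5}:  v_{2} + v_{5} = v_{0} ; sig = [2:1]
  {2,4}:  v_{2} + v_{4} = 2·v_{0} ; sig = [2:2]
  {3,5}:  v_{3} + v_{5} = 2·v_{4} ; sig = [2:2]
  {5,6}:  v_{5} + v_{6} = 2·v_{0} ; sig = [2:2]
  {2,3}:  v_{2} + v_{3} = 3·v_{0} ; sig = [2:3]
  {4,6}:  v_{4} + v_{6} = 3·v_{0} ; sig = [2:3]
  {3,6}:  v_{3} + v_{6} = 4·v_{0} ; sig = [2:4]

so the primitive-relation signature multiset is
    |P|=2: 14 collections, coeffs (), (1), (1), (1), (1), (1), (1), (1), (2), (2), (2), (3), (3), (4)


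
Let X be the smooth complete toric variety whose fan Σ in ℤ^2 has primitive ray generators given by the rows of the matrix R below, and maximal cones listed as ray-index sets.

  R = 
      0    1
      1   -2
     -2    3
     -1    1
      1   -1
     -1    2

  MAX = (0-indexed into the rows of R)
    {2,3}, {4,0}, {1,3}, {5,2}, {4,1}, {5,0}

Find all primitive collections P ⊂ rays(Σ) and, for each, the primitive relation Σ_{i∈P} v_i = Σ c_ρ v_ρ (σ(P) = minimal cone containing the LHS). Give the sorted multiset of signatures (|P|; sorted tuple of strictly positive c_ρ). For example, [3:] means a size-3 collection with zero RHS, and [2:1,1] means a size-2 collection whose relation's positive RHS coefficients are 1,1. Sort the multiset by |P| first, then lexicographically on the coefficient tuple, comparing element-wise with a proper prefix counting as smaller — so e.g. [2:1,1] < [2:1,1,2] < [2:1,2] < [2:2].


Minimal non-faces — 9 found among 6 rays, 6 max cones:

  P={1,5}:  v_{1} + v_{5} = 0  so sig = [2:]
  P={3,4}:  v_{3} + v_{4} = 0  so sig = [2:]
  P={0,1}:  v_{0} + v_{1} = v_{4}  so sig = [2:1]
  P={0,3}:  v_{0} + v_{3} = v_{5}  so sig = [2:1]
  P={1,2}:  v_{1} + v_{2} = v_{3}  so sig = [2:1]
  P={2,4}:  v_{2} + v_{4} = v_{5}  so sig = [2:1]
  P={3,5}:  v_{3} + v_{5} = v_{2}  so sig = [2:1]
  P={4,5}:  v_{4} + v_{5} = v_{0}  so sig = [2:1]
  P={0,2}:  v_{0} + v_{2} = 2·v_{5}  so sig = [2:2]

so the primitive-relation signature multiset is
[[2:], [2:], [2:1], [2:1], [2:1], [2:1], [2:1], [2:1], [2:2]]


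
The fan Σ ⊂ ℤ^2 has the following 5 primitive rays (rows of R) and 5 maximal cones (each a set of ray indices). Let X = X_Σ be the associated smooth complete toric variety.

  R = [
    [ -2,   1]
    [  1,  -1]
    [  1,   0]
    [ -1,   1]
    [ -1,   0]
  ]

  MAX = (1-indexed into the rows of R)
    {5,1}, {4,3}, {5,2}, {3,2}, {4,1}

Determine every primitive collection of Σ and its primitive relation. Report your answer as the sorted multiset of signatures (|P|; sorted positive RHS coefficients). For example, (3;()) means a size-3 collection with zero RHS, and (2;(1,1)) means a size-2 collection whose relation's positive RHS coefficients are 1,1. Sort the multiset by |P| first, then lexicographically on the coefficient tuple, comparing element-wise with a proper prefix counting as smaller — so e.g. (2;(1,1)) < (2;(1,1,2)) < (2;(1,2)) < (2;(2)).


Minimal non-faces — 5 found among 5 rays, 5 max cones:

  • {2,4}:  v_{2} + v_{4} = 0 — sig = (2;())
  • {3,5}:  v_{3} + v_{5} = 0 — sig = (2;())
  • {1,2}:  v_{1} + v_{2} = v_{5} — sig = (2;(1))
  • {1,3}:  v_{1} + v_{3} = v_{4} — sig = (2;(1))
  • {4,5}:  v_{4} + v_{5} = v_{1} — sig = (2;(1))

Hence PRS(X_Σ) =
    (2;())
    (2;())
    (2;(1))
    (2;(1))
    (2;(1))


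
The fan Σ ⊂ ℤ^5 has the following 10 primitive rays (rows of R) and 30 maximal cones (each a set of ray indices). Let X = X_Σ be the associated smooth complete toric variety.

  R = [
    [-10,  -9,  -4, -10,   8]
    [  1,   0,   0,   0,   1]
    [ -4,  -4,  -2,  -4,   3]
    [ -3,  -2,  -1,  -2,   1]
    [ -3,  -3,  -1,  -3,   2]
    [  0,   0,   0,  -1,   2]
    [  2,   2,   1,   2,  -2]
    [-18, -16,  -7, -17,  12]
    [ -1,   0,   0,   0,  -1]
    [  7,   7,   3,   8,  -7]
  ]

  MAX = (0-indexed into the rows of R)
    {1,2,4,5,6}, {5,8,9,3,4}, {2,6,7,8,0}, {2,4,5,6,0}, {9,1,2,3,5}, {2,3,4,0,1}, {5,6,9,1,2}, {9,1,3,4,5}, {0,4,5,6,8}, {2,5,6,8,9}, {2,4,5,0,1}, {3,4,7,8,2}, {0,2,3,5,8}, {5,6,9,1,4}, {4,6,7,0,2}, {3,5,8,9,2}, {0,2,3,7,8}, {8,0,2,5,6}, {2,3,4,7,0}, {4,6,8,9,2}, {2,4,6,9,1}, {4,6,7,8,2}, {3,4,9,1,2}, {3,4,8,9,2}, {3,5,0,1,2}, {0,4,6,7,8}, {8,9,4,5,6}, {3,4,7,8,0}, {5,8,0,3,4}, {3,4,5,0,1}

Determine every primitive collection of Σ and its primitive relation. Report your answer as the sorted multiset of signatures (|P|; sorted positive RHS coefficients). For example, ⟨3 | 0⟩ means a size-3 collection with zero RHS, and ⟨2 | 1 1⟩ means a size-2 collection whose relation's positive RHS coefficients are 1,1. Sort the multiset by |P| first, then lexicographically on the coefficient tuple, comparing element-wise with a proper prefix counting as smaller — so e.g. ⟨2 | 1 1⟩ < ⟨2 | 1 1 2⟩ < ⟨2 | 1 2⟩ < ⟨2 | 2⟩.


Δ(Σ) — 10 vertices, 11 min non-faces:

  P={1,8}:  v_{1} + v_{8} = 0 — sig = ⟨2 | 0⟩
  P={0,9}:  v_{0} + v_{9} = v_{3} — sig = ⟨2 | 1⟩
  P={3,6}:  v_{3} + v_{6} = v_{8} — sig = ⟨2 | 1⟩
  P={1,7}:  v_{1} + v_{7} = v_{0} + v_{2} + v_{4} — sig = ⟨2 | 1 1 1⟩
  P={7,9}:  v_{7} + v_{9} = v_{2} + v_{3} + v_{4} + v_{8} — sig = ⟨2 | 1 1 1 1⟩
  P={5,7}:  v_{5} + v_{7} = 2·v_{0} + v_{6} — sig = ⟨2 | 1 2⟩
  P={0,1,6}:  v_{0} + v_{1} + v_{6} = v_{2} + v_{4} + v_{5} — sig = ⟨3 | 1 1 1⟩
  P={2,4,5,9}:  v_{2} + v_{4} + v_{5} + v_{9} = 0 — sig = ⟨4 | 0⟩
  P={0,2,4,8}:  v_{0} + v_{2} + v_{4} + v_{8} = v_{7} — sig = ⟨4 | 1⟩
  P={2,3,4,5}:  v_{2} + v_{3} + v_{4} + v_{5} = v_{0} — sig = ⟨4 | 1⟩
  P={2,4,5,8}:  v_{2} + v_{4} + v_{5} + v_{8} = v_{0} + v_{6} — sig = ⟨4 | 1 1⟩

Hence PRS(X_Σ) =
    |P|=2: 6 collections, coeffs (), (1), (1), (1,1,1), (1,1,1,1), (1,2)
    |P|=3: 1 collection, coeffs (1,1,1)
    |P|=4: 4 collections, coeffs (), (1), (1), (1,1)


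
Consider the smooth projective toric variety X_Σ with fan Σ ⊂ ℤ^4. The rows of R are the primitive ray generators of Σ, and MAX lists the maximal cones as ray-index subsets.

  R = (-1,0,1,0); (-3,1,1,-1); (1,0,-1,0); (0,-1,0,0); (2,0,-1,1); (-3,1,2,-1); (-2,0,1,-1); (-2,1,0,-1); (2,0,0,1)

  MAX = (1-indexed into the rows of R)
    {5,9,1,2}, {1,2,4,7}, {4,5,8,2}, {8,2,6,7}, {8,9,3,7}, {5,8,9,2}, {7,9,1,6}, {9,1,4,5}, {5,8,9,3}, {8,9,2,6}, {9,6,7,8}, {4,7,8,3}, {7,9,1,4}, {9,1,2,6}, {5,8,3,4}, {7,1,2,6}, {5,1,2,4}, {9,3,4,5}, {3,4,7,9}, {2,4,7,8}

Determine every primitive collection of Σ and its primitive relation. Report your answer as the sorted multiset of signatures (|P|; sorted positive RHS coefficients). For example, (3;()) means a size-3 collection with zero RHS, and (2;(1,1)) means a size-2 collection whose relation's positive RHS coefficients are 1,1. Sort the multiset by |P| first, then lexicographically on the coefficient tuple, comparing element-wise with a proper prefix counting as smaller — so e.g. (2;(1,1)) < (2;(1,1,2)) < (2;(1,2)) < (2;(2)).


Minimal non-faces — 10 found among 9 rays, 20 max cones:

  {1,3}:  v_{1} + v_{3} = 0 ; sig = (2;())
  {5,7}:  v_{5} + v_{7} = 0 ; sig = (2;())
  {1,8}:  v_{1} + v_{8} = v_{2} ; sig = (2;(1))
  {2,3}:  v_{2} + v_{3} = v_{8} ; sig = (2;(1))
  {4,6}:  v_{4} + v_{6} = v_{1} + v_{7} ; sig = (2;(1,1))
  {5,6}:  v_{5} + v_{6} = v_{2} + v_{9} ; sig = (2;(1,1))
  {3,6}:  v_{3} + v_{6} = v_{7} + v_{8} + v_{9} ; sig = (2;(1,1,1))
  {4,8,9}:  v_{4} + v_{8} + v_{9} = 0 ; sig = (3;())
  {2,4,9}:  v_{2} + v_{4} + v_{9} = v_{1} ; sig = (3;(1))
  {2,7,9}:  v_{2} + v_{7} + v_{9} = v_{6} ; sig = (3;(1))

so the primitive-relation signature multiset is
{ (2;()) ×2,  (2;(1)) ×2,  (2;(1,1)) ×2,  (2;(1,1,1)),  (3;()),  (3;(1)) ×2 }


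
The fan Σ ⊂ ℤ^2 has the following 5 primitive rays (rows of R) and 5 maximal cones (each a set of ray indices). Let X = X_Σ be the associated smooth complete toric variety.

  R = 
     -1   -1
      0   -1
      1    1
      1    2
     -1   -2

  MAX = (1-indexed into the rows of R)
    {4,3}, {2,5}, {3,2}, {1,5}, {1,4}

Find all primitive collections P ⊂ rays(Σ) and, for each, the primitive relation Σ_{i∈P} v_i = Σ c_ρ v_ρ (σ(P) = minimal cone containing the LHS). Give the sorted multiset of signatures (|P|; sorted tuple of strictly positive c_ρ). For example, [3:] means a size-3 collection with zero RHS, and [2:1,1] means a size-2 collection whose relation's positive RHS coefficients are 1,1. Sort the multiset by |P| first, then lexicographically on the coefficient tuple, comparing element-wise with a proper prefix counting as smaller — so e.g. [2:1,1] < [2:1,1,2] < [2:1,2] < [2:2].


Minimal non-faces — 5 found among 5 rays, 5 max cones:

  P = {1,3}:  v_{1} + v_{3} = 0  →  sig = [2:]
  P = {4,5}:  v_{4} + v_{5} = 0  →  sig = [2:]
  P = {1,2}:  v_{1} + v_{2} = v_{5}  →  sig = [2:1]
  P = {2,4}:  v_{2} + v_{4} = v_{3}  →  sig = [2:1]
  P = {3,5}:  v_{3} + v_{5} = v_{2}  →  sig = [2:1]

Signatures (|P|; sorted positive RHS coefficients), sorted:
[[2:], [2:], [2:1], [2:1], [2:1]]


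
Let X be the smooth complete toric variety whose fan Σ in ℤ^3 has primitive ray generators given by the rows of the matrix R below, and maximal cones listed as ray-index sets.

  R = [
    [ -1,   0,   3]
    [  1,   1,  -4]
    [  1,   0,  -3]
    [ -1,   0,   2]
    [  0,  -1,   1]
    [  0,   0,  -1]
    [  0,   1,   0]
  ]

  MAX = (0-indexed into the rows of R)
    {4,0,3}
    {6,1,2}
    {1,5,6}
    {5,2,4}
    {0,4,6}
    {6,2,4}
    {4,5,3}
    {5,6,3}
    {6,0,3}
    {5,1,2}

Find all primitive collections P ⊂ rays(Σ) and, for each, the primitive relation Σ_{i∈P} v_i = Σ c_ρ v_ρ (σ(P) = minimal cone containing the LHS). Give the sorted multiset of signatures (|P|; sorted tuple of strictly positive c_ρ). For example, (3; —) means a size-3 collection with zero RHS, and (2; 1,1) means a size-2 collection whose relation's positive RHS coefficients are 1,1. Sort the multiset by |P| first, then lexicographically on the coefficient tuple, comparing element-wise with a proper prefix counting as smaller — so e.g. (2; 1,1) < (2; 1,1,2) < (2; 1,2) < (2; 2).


The 9 primitive collections of Σ (r=7, n=3):

  P={0,2}:  v_{0} + v_{2} = 0 — sig = (2; —)
  P={0,5}:  v_{0} + v_{5} = v_{3} — sig = (2; 1)
  P={1,4}:  v_{1} + v_{4} = v_{2} — sig = (2; 1)
  P={2,3}:  v_{2} + v_{3} = v_{5} — sig = (2; 1)
  P={0,1}:  v_{0} + v_{1} = v_{5} + v_{6} — sig = (2; 1,1)
  P={1,3}:  v_{1} + v_{3} = 2·v_{5} + v_{6} — sig = (2; 1,2)
  P={4,5,6}:  v_{4} + v_{5} + v_{6} = 0 — sig = (3; —)
  P={2,5,6}:  v_{2} + v_{5} + v_{6} = v_{1} — sig = (3; 1)
  P={3,4,6}:  v_{3} + v_{4} + v_{6} = v_{0} — sig = (3; 1)

Signatures (|P|; sorted positive RHS coefficients), sorted:
    (2; —)
    (2; 1)
    (2; 1)
    (2; 1)
    (2; 1,1)
    (2; 1,2)
    (3; —)
    (3; 1)
    (3; 1)


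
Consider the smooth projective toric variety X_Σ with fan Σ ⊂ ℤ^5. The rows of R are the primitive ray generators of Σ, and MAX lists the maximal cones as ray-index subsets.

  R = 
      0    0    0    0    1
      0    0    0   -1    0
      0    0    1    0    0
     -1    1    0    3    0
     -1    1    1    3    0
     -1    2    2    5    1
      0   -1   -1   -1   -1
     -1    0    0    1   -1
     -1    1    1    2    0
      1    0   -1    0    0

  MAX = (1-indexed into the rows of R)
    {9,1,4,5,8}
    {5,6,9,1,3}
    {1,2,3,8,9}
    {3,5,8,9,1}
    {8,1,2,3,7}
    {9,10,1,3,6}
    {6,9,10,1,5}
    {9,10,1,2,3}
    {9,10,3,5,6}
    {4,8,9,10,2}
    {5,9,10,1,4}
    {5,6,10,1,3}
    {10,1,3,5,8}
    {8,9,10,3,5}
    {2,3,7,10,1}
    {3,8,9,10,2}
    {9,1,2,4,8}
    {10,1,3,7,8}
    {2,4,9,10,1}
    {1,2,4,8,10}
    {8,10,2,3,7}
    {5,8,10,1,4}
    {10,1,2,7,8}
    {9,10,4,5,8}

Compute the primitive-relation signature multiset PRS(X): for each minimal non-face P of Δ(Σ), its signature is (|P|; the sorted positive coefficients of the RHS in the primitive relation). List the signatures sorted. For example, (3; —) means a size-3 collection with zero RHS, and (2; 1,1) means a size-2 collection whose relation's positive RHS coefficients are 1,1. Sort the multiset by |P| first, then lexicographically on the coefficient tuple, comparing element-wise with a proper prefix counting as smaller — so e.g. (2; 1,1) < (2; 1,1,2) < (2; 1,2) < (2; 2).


|primitive collections| = 12. Relations:

  P={2,5}:  v_{2} + v_{5} = v_{9} — sig = (2; 1)
  P={3,4}:  v_{3} + v_{4} = v_{5} — sig = (2; 1)
  P={7,9}:  v_{7} + v_{9} = v_{8} — sig = (2; 1)
  P={6,7}:  v_{6} + v_{7} = v_{1} + v_{3} + v_{5} + v_{8} + v_{10} — sig = (2; 1,1,1,1,1)
  P={2,6}:  v_{2} + v_{6} = v_{1} + v_{3} + 2·v_{9} + v_{10} — sig = (2; 1,1,1,2)
  P={4,6}:  v_{4} + v_{6} = v_{1} + 2·v_{5} + v_{9} + v_{10} — sig = (2; 1,1,1,2)
  P={5,7}:  v_{5} + v_{7} = v_{1} + v_{3} + 2·v_{8} + v_{10} — sig = (2; 1,1,1,2)
  P={4,7}:  v_{4} + v_{7} = v_{1} + 2·v_{8} + v_{10} — sig = (2; 1,1,2)
  P={6,8}:  v_{6} + v_{8} = 2·v_{5} — sig = (2; 2)
  P={1,8,9,10}:  v_{1} + v_{8} + v_{9} + v_{10} = v_{4} — sig = (4; 1)
  P={1,2,3,8,10}:  v_{1} + v_{2} + v_{3} + v_{8} + v_{10} = 0 — sig = (5; —)
  P={1,3,5,9,10}:  v_{1} + v_{3} + v_{5} + v_{9} + v_{10} = v_{6} — sig = (5; 1)

Sorted signature multiset PRS(X):
    (2; 1)
    (2; 1)
    (2; 1)
    (2; 1,1,1,1,1)
    (2; 1,1,1,2)
    (2; 1,1,1,2)
    (2; 1,1,1,2)
    (2; 1,1,2)
    (2; 2)
    (4; 1)
    (5; —)
    (5; 1)


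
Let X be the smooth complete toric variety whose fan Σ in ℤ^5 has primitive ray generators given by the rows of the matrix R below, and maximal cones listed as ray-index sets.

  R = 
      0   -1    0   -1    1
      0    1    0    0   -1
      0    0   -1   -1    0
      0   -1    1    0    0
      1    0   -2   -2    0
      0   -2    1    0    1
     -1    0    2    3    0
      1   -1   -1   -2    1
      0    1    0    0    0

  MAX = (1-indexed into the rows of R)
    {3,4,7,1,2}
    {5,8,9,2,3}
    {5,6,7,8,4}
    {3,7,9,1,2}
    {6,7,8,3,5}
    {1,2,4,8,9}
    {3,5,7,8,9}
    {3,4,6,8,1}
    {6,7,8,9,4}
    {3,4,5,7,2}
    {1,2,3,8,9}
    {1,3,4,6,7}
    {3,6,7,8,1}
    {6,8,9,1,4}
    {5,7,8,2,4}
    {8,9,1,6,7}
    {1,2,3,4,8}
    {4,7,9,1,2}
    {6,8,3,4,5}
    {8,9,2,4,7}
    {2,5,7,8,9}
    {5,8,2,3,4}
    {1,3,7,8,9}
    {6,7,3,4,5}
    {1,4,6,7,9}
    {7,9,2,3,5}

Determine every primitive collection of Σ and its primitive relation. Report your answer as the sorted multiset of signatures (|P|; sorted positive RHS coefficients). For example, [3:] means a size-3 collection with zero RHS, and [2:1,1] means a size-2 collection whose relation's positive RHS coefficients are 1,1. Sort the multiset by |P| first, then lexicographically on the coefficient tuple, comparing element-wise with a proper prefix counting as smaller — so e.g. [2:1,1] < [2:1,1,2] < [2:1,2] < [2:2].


The 10 primitive collections of Σ (r=9, n=5):

  P = {2,6}:  v_{2} + v_{6} = v_{4}  →  sig = [2:1]
  P = {1,5}:  v_{1} + v_{5} = v_{3} + v_{8}  →  sig = [2:1,1]
  P = {3,6,9}:  v_{3} + v_{6} + v_{9} = v_{1}  →  sig = [3:1]
  P = {5,6,9}:  v_{5} + v_{6} + v_{9} = v_{8}  →  sig = [3:1]
  P = {3,4,9}:  v_{3} + v_{4} + v_{9} = v_{1} + v_{2}  →  sig = [3:1,1]
  P = {4,5,9}:  v_{4} + v_{5} + v_{9} = v_{2} + v_{8}  →  sig = [3:1,1]
  P = {2,3,7,8}:  v_{2} + v_{3} + v_{7} + v_{8} = 0  →  sig = [4:]
  P = {3,4,7,8}:  v_{3} + v_{4} + v_{7} + v_{8} = v_{6}  →  sig = [4:1]
  P = {1,2,7,8}:  v_{1} + v_{2} + v_{7} + v_{8} = v_{6} + v_{9}  →  sig = [4:1,1]
  P = {1,4,7,8}:  v_{1} + v_{4} + v_{7} + v_{8} = 2·v_{6} + v_{9}  →  sig = [4:1,2]

Signatures (|P|; sorted positive RHS coefficients), sorted:
    [2:1]
    [2:1,1]
    [3:1]
    [3:1]
    [3:1,1]
    [3:1,1]
    [4:]
    [4:1]
    [4:1,1]
    [4:1,2]


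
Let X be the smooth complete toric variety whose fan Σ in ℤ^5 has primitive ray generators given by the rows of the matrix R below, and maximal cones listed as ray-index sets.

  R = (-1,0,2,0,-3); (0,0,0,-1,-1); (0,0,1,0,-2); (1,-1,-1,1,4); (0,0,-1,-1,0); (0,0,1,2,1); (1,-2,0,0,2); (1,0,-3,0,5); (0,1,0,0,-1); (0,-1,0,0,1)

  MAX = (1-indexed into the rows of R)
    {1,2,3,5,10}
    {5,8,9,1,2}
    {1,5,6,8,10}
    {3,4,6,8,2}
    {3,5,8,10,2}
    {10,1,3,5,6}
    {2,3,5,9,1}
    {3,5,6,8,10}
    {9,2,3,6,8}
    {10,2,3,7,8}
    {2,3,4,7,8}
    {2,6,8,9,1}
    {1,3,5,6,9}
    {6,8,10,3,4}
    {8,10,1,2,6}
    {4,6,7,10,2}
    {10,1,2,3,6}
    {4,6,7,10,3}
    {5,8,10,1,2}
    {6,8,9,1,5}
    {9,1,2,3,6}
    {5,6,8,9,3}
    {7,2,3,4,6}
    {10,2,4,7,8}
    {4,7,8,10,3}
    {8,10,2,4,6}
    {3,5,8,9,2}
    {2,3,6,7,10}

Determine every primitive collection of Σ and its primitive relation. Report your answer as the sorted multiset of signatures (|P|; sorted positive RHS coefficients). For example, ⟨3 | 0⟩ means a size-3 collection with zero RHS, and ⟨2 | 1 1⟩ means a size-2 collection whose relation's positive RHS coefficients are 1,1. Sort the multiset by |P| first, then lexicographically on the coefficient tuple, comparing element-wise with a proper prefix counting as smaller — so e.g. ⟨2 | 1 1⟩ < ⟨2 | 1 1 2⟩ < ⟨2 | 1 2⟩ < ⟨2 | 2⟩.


12 minimal non-faces of Δ(Σ) (on 10 rays):

  P={9,10}:  v_{9} + v_{10} = 0  →  sig = ⟨2 | 0⟩
  P={1,4}:  v_{1} + v_{4} = v_{2} + v_{6} + v_{10}  →  sig = ⟨2 | 1 1 1⟩
  P={4,5}:  v_{4} + v_{5} = v_{3} + v_{8} + v_{10}  →  sig = ⟨2 | 1 1 1⟩
  P={7,9}:  v_{7} + v_{9} = v_{2} + v_{3} + v_{4}  →  sig = ⟨2 | 1 1 1⟩
  P={4,9}:  v_{4} + v_{9} = v_{2} + v_{3} + v_{6} + v_{8}  →  sig = ⟨2 | 1 1 1 1⟩
  P={1,7}:  v_{1} + v_{7} = 2·v_{2} + v_{3} + v_{6} + 2·v_{10}  →  sig = ⟨2 | 1 1 2 2⟩
  P={5,7}:  v_{5} + v_{7} = v_{2} + 2·v_{3} + v_{8} + 2·v_{10}  →  sig = ⟨2 | 1 1 2 2⟩
  P={1,3,8}:  v_{1} + v_{3} + v_{8} = 0  →  sig = ⟨3 | 0⟩
  P={2,5,6}:  v_{2} + v_{5} + v_{6} = 0  →  sig = ⟨3 | 0⟩
  P={6,7,8}:  v_{6} + v_{7} + v_{8} = 2·v_{4}  →  sig = ⟨3 | 2⟩
  P={2,3,4,10}:  v_{2} + v_{3} + v_{4} + v_{10} = v_{7}  →  sig = ⟨4 | 1⟩
  P={2,3,6,8,10}:  v_{2} + v_{3} + v_{6} + v_{8} + v_{10} = v_{4}  →  sig = ⟨5 | 1⟩

Signatures (|P|; sorted positive RHS coefficients), sorted:
    |P|=2: 7 collections, coeffs (), (1,1,1), (1,1,1), (1,1,1), (1,1,1,1), (1,1,2,2), (1,1,2,2)
    |P|=3: 3 collections, coeffs (), (), (2)
    |P|=4: 1 collection, coeffs (1)
    |P|=5: 1 collection, coeffs (1)


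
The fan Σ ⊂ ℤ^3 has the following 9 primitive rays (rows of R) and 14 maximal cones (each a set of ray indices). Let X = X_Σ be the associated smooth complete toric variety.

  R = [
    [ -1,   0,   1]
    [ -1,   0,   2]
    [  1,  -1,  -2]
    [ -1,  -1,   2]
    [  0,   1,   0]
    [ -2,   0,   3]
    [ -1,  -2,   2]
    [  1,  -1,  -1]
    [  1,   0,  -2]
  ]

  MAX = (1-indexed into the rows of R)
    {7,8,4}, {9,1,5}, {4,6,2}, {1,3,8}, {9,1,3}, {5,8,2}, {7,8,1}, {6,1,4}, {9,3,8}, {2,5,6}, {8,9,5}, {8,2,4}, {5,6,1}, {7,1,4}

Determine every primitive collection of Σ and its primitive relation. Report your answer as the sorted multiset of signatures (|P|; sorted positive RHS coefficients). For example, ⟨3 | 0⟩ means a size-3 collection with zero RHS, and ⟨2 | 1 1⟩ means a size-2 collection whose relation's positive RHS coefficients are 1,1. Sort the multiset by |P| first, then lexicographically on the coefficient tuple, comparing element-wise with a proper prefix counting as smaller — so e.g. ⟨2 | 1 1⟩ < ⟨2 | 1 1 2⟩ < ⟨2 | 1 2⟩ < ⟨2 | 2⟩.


The 18 primitive collections of Σ (r=9, n=3):

  {2,9}:  v_{2} + v_{9} = 0 ; sig = ⟨2 | 0⟩
  {1,2}:  v_{1} + v_{2} = v_{6} ; sig = ⟨2 | 1⟩
  {3,5}:  v_{3} + v_{5} = v_{9} ; sig = ⟨2 | 1⟩
  {4,5}:  v_{4} + v_{5} = v_{2} ; sig = ⟨2 | 1⟩
  {5,7}:  v_{5} + v_{7} = v_{4} ; sig = ⟨2 | 1⟩
  {6,8}:  v_{6} + v_{8} = v_{4} ; sig = ⟨2 | 1⟩
  {6,9}:  v_{6} + v_{9} = v_{1} ; sig = ⟨2 | 1⟩
  {2,3}:  v_{2} + v_{3} = v_{1} + v_{8} ; sig = ⟨2 | 1 1⟩
  {4,9}:  v_{4} + v_{9} = v_{1} + v_{8} ; sig = ⟨2 | 1 1⟩
  {3,6}:  v_{3} + v_{6} = 2·v_{1} + v_{8} ; sig = ⟨2 | 1 2⟩
  {6,7}:  v_{6} + v_{7} = v_{1} + 2·v_{4} ; sig = ⟨2 | 1 2⟩
  {2,7}:  v_{2} + v_{7} = 2·v_{4} ; sig = ⟨2 | 2⟩
  {3,4}:  v_{3} + v_{4} = 2·v_{1} + 2·v_{8} ; sig = ⟨2 | 2 2⟩
  {7,9}:  v_{7} + v_{9} = 2·v_{1} + 2·v_{8} ; sig = ⟨2 | 2 2⟩
  {3,7}:  v_{3} + v_{7} = 3·v_{1} + 3·v_{8} ; sig = ⟨2 | 3 3⟩
  {1,5,8}:  v_{1} + v_{5} + v_{8} = 0 ; sig = ⟨3 | 0⟩
  {1,4,8}:  v_{1} + v_{4} + v_{8} = v_{7} ; sig = ⟨3 | 1⟩
  {1,8,9}:  v_{1} + v_{8} + v_{9} = v_{3} ; sig = ⟨3 | 1⟩

Signatures (|P|; sorted positive RHS coefficients), sorted:
    ⟨2 | 0⟩
    ⟨2 | 1⟩
    ⟨2 | 1⟩
    ⟨2 | 1⟩
    ⟨2 | 1⟩
    ⟨2 | 1⟩
    ⟨2 | 1⟩
    ⟨2 | 1 1⟩
    ⟨2 | 1 1⟩
    ⟨2 | 1 2⟩
    ⟨2 | 1 2⟩
    ⟨2 | 2⟩
    ⟨2 | 2 2⟩
    ⟨2 | 2 2⟩
    ⟨2 | 3 3⟩
    ⟨3 | 0⟩
    ⟨3 | 1⟩
    ⟨3 | 1⟩


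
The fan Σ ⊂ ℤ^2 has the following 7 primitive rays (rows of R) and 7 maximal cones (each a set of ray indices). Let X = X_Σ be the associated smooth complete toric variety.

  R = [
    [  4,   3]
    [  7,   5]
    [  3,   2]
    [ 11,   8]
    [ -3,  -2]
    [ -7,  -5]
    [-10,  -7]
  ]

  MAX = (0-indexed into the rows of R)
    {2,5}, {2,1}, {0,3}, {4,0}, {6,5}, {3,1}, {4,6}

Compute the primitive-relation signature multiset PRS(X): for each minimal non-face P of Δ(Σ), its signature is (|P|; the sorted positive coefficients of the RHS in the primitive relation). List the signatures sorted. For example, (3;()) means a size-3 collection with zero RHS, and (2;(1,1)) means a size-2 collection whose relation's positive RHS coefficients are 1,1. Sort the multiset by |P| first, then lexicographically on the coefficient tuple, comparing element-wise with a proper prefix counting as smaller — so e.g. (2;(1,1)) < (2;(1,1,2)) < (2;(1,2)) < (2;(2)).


14 minimal non-faces of Δ(Σ) (on 7 rays):

  P = {1,5}:  v_{1} + v_{5} = 0  ⇒ sig = (2;())
  P = {2,4}:  v_{2} + v_{4} = 0  ⇒ sig = (2;())
  P = {0,1}:  v_{0} + v_{1} = v_{3}  ⇒ sig = (2;(1))
  P = {0,2}:  v_{0} + v_{2} = v_{1}  ⇒ sig = (2;(1))
  P = {0,5}:  v_{0} + v_{5} = v_{4}  ⇒ sig = (2;(1))
  P = {1,4}:  v_{1} + v_{4} = v_{0}  ⇒ sig = (2;(1))
  P = {1,6}:  v_{1} + v_{6} = v_{4}  ⇒ sig = (2;(1))
  P = {2,6}:  v_{2} + v_{6} = v_{5}  ⇒ sig = (2;(1))
  P = {3,5}:  v_{3} + v_{5} = v_{0}  ⇒ sig = (2;(1))
  P = {4,5}:  v_{4} + v_{5} = v_{6}  ⇒ sig = (2;(1))
  P = {3,6}:  v_{3} + v_{6} = v_{0} + v_{4}  ⇒ sig = (2;(1,1))
  P = {0,6}:  v_{0} + v_{6} = 2·v_{4}  ⇒ sig = (2;(2))
  P = {2,3}:  v_{2} + v_{3} = 2·v_{1}  ⇒ sig = (2;(2))
  P = {3,4}:  v_{3} + v_{4} = 2·v_{0}  ⇒ sig = (2;(2))

Hence PRS(X_Σ) =
{ (2;()) ×2,  (2;(1)) ×8,  (2;(1,1)),  (2;(2)) ×3 }
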